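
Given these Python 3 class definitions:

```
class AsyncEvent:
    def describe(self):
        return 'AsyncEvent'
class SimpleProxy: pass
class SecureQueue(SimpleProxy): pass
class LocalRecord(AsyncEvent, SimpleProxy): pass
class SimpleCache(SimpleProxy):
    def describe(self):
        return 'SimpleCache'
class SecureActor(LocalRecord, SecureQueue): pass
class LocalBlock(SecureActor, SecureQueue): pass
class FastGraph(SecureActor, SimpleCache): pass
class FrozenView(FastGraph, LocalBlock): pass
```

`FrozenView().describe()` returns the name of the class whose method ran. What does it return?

L[FrozenView] = FrozenView + merge(L[FastGraph], L[LocalBlock], [FastGraph LocalBlock])
  take FastGraph:  [FastGraph SecureActor LocalRecord AsyncEvent SecureQueue SimpleCache SimpleProxy object] + [LocalBlock SecureActor LocalRecord AsyncEvent SecureQueue SimpleProxy object] + [FastGraph LocalBlock]
  take LocalBlock:  [SecureActor LocalRecord AsyncEvent SecureQueue SimpleCache SimpleProxy object] + [LocalBlock SecureActor LocalRecord AsyncEvent SecureQueue SimpleProxy object] + [LocalBlock]
  take SecureActor:  [SecureActor LocalRecord AsyncEvent SecureQueue SimpleCache SimpleProxy object] + [SecureActor LocalRecord AsyncEvent SecureQueue SimpleProxy object]
  take LocalRecord:  [LocalRecord AsyncEvent SecureQueue SimpleCache SimpleProxy object] + [LocalRecord AsyncEvent SecureQueue SimpleProxy object]
  take AsyncEvent:  [AsyncEvent SecureQueue SimpleCache SimpleProxy object] + [AsyncEvent SecureQueue SimpleProxy object]
  take SecureQueue:  [SecureQueue SimpleCache SimpleProxy object] + [SecureQueue SimpleProxy object]
  take SimpleCache:  [SimpleCache SimpleProxy object] + [SimpleProxy object]
  take SimpleProxy:  [SimpleProxy object] + [SimpleProxy object]
  take object:  [object] + [object]
MRO: FrozenView FastGraph LocalBlock SecureActor LocalRecord AsyncEvent SecureQueue SimpleCache SimpleProxy object
describe is defined in: AsyncEvent, SimpleCache. First along the MRO is AsyncEvent.

AsyncEvent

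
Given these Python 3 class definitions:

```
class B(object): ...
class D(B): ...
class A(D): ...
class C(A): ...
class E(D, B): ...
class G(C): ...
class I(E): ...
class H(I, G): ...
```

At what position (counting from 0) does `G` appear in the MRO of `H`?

L[H] = H + merge(L[I], L[G], [I G])
  take I:  [I E D B object] + [G C A D B object] + [I G]
  take E:  [E D B object] + [G C A D B object] + [G]
  take G:  [D B object] + [G C A D B object] + [G]
  take C:  [D B object] + [C A D B object]
  take A:  [D B object] + [A D B object]
  take D:  [D B object] + [D B object]
  take B:  [B object] + [B object]
  take object:  [object] + [object]
MRO: H I E G C A D B object
G sits at index 3.

3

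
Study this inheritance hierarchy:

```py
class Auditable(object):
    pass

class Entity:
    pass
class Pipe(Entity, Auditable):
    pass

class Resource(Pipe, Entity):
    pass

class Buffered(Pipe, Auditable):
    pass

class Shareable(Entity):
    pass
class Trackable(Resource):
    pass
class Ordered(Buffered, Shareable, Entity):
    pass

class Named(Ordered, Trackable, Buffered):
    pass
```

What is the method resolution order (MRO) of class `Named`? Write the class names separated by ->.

Named -> Ordered -> Trackable -> Buffered -> Resource -> Pipe -> Shareable -> Entity -> Auditable -> object

L[Named] = Named + merge(L[Ordered], L[Trackable], L[Buffered], [Ordered Trackable Buffered])
  take Ordered:  [Ordered Buffered Pipe Shareable Entity Auditable object] + [Trackable Resource Pipe Entity Auditable object] + [Buffered Pipe Entity Auditable object] + [Ordered Trackable Buffered]
  take Trackable:  [Buffered Pipe Shareable Entity Auditable object] + [Trackable Resource Pipe Entity Auditable object] + [Buffered Pipe Entity Auditable object] + [Trackable Buffered]
  take Buffered:  [Buffered Pipe Shareable Entity Auditable object] + [Resource Pipe Entity Auditable object] + [Buffered Pipe Entity Auditable object] + [Buffered]
  take Resource:  [Pipe Shareable Entity Auditable object] + [Resource Pipe Entity Auditable object] + [Pipe Entity Auditable object]
  take Pipe:  [Pipe Shareable Entity Auditable object] + [Pipe Entity Auditable object] + [Pipe Entity Auditable object]
  take Shareable:  [Shareable Entity Auditable object] + [Entity Auditable object] + [Entity Auditable object]
  take Entity:  [Entity Auditable object] + [Entity Auditable object] + [Entity Auditable object]
  take Auditable:  [Auditable object] + [Auditable object] + [Auditable object]
  take object:  [object] + [object] + [object]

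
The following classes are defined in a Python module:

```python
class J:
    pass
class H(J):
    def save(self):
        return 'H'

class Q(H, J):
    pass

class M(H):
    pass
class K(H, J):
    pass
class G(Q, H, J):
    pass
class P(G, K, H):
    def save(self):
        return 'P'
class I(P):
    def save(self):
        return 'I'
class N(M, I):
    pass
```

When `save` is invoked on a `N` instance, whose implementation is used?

L[N] = N + merge(L[M], L[I], [M I])
  take M:  [M H J object] + [I P G Q K H J object] + [M I]
  take I:  [H J object] + [I P G Q K H J object] + [I]
  take P:  [H J object] + [P G Q K H J object]
  take G:  [H J object] + [G Q K H J object]
  take Q:  [H J object] + [Q K H J object]
  take K:  [H J object] + [K H J object]
  take H:  [H J object] + [H J object]
  take J:  [J object] + [J object]
  take object:  [object] + [object]
MRO: N M I P G Q K H J object
save is defined in: H, I, P. First along the MRO is I.

I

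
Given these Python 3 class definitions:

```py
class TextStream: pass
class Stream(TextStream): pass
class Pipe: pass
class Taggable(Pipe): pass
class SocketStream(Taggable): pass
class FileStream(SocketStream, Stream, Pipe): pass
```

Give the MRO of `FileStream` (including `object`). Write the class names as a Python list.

[FileStream, SocketStream, Taggable, Stream, Pipe, TextStream, object]

L[FileStream] = FileStream + merge(L[SocketStream], L[Stream], L[Pipe], [SocketStream Stream Pipe])
  take SocketStream:  [SocketStream Taggable Pipe object] + [Stream TextStream object] + [Pipe object] + [SocketStream Stream Pipe]
  take Taggable:  [Taggable Pipe object] + [Stream TextStream object] + [Pipe object] + [Stream Pipe]
  take Stream:  [Pipe object] + [Stream TextStream object] + [Pipe object] + [Stream Pipe]
  take Pipe:  [Pipe object] + [TextStream object] + [Pipe object] + [Pipe]
  take TextStream:  [object] + [TextStream object] + [object]
  take object:  [object] + [object] + [object]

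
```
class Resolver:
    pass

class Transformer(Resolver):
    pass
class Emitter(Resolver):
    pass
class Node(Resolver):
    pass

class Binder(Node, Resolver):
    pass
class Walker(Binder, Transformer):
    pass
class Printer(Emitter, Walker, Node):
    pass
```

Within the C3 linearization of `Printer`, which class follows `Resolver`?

object

L[Printer] = Printer + merge(L[Emitter], L[Walker], L[Node], [Emitter Walker Node])
  take Emitter:  [Emitter Resolver object] + [Walker Binder Node Transformer Resolver object] + [Node Resolver object] + [Emitter Walker Node]
  take Walker:  [Resolver object] + [Walker Binder Node Transformer Resolver object] + [Node Resolver object] + [Walker Node]
  take Binder:  [Resolver object] + [Binder Node Transformer Resolver object] + [Node Resolver object] + [Node]
  take Node:  [Resolver object] + [Node Transformer Resolver object] + [Node Resolver object] + [Node]
  take Transformer:  [Resolver object] + [Transformer Resolver object] + [Resolver object]
  take Resolver:  [Resolver object] + [Resolver object] + [Resolver object]
  take object:  [object] + [object] + [object]
MRO: Printer Emitter Walker Binder Node Transformer Resolver object
Resolver is at position 6; next is object.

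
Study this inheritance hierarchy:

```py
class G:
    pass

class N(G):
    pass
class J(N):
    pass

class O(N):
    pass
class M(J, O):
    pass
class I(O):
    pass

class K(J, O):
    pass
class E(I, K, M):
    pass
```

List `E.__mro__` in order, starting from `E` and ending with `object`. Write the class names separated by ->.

E -> I -> K -> M -> J -> O -> N -> G -> object

L[E] = E + merge(L[I], L[K], L[M], [I K M])
  take I:  [I O N G object] + [K J O N G object] + [M J O N G object] + [I K M]
  take K:  [O N G object] + [K J O N G object] + [M J O N G object] + [K M]
  take M:  [O N G object] + [J O N G object] + [M J O N G object] + [M]
  take J:  [O N G object] + [J O N G object] + [J O N G object]
  take O:  [O N G object] + [O N G object] + [O N G object]
  take N:  [N G object] + [N G object] + [N G object]
  take G:  [G object] + [G object] + [G object]
  take object:  [object] + [object] + [object]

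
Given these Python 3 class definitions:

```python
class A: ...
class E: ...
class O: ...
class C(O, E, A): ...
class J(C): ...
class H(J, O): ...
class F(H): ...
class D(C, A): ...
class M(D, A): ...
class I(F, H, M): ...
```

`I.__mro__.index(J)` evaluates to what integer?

L[I] = I + merge(L[F], L[H], L[M], [F H M])
  take F:  [F H J C O E A object] + [H J C O E A object] + [M D C O E A object] + [F H M]
  take H:  [H J C O E A object] + [H J C O E A object] + [M D C O E A object] + [H M]
  take J:  [J C O E A object] + [J C O E A object] + [M D C O E A object] + [M]
  take M:  [C O E A object] + [C O E A object] + [M D C O E A object] + [M]
  take D:  [C O E A object] + [C O E A object] + [D C O E A object]
  take C:  [C O E A object] + [C O E A object] + [C O E A object]
  take O:  [O E A object] + [O E A object] + [O E A object]
  take E:  [E A object] + [E A object] + [E A object]
  take A:  [A object] + [A object] + [A object]
  take object:  [object] + [object] + [object]
MRO: I F H J M D C O E A object
J sits at index 3.

3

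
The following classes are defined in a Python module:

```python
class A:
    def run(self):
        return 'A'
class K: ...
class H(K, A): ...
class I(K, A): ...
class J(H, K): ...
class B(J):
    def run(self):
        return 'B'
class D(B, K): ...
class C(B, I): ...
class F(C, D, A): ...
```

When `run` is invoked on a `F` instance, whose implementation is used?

B

L[F] = F + merge(L[C], L[D], L[A], [C D A])
  take C:  [C B J H I K A object] + [D B J H K A object] + [A object] + [C D A]
  take D:  [B J H I K A object] + [D B J H K A object] + [A object] + [D A]
  take B:  [B J H I K A object] + [B J H K A object] + [A object] + [A]
  take J:  [J H I K A object] + [J H K A object] + [A object] + [A]
  take H:  [H I K A object] + [H K A object] + [A object] + [A]
  take I:  [I K A object] + [K A object] + [A object] + [A]
  take K:  [K A object] + [K A object] + [A object] + [A]
  take A:  [A object] + [A object] + [A object] + [A]
  take object:  [object] + [object] + [object]
MRO: F C D B J H I K A object
run is defined in: A, B. First along the MRO is B.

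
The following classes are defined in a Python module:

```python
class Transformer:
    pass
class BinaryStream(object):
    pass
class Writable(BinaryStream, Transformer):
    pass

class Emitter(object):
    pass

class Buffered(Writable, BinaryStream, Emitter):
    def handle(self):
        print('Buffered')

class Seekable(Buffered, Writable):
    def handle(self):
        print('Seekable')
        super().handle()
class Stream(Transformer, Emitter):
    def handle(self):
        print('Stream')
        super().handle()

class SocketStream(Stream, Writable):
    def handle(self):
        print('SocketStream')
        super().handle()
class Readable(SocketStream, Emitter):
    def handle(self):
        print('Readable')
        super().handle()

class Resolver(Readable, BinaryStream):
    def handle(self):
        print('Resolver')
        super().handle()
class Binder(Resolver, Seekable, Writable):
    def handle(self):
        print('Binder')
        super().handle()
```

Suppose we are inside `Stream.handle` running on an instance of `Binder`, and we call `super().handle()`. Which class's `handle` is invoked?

L[Binder] = Binder + merge(L[Resolver], L[Seekable], L[Writable], [Resolver Seekable Writable])
  take Resolver:  [Resolver Readable SocketStream Stream Writable BinaryStream Transformer Emitter object] + [Seekable Buffered Writable BinaryStream Transformer Emitter object] + [Writable BinaryStream Transformer object] + [Resolver Seekable Writable]
  take Readable:  [Readable SocketStream Stream Writable BinaryStream Transformer Emitter object] + [Seekable Buffered Writable BinaryStream Transformer Emitter object] + [Writable BinaryStream Transformer object] + [Seekable Writable]
  take SocketStream:  [SocketStream Stream Writable BinaryStream Transformer Emitter object] + [Seekable Buffered Writable BinaryStream Transformer Emitter object] + [Writable BinaryStream Transformer object] + [Seekable Writable]
  take Stream:  [Stream Writable BinaryStream Transformer Emitter object] + [Seekable Buffered Writable BinaryStream Transformer Emitter object] + [Writable BinaryStream Transformer object] + [Seekable Writable]
  take Seekable:  [Writable BinaryStream Transformer Emitter object] + [Seekable Buffered Writable BinaryStream Transformer Emitter object] + [Writable BinaryStream Transformer object] + [Seekable Writable]
  take Buffered:  [Writable BinaryStream Transformer Emitter object] + [Buffered Writable BinaryStream Transformer Emitter object] + [Writable BinaryStream Transformer object] + [Writable]
  take Writable:  [Writable BinaryStream Transformer Emitter object] + [Writable BinaryStream Transformer Emitter object] + [Writable BinaryStream Transformer object] + [Writable]
  take BinaryStream:  [BinaryStream Transformer Emitter object] + [BinaryStream Transformer Emitter object] + [BinaryStream Transformer object]
  take Transformer:  [Transformer Emitter object] + [Transformer Emitter object] + [Transformer object]
  take Emitter:  [Emitter object] + [Emitter object] + [object]
  take object:  [object] + [object] + [object]
MRO: Binder Resolver Readable SocketStream Stream Seekable Buffered Writable BinaryStream Transformer Emitter object
super() in Stream.handle on a Binder instance goes to the class after Stream in Binder's MRO: Seekable.

Seekable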